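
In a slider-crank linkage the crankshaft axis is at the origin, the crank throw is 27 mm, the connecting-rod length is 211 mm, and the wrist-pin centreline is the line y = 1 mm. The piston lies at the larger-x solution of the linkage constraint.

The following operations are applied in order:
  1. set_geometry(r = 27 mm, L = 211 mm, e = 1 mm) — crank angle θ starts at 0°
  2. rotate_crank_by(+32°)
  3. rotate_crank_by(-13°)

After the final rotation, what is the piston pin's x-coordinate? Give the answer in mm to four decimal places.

set_geometry: r = 27 mm, L = 211 mm, e = 1 mm; θ ← 0°
rotate_crank_by(+32°): θ ← 0° +32° = 32°
rotate_crank_by(-13°): θ ← 32° -13° = 19°
crank pin P = (r cos θ, r sin θ) = (25.529002, 8.790340)
h = r sin θ − e = 8.790340 − 1 = 7.790340
x = r cos θ + √(L² − h²) = 25.529002 + √(44521.0 − 60.6894) = 25.529002 + 210.856137 = 236.385139

236.3851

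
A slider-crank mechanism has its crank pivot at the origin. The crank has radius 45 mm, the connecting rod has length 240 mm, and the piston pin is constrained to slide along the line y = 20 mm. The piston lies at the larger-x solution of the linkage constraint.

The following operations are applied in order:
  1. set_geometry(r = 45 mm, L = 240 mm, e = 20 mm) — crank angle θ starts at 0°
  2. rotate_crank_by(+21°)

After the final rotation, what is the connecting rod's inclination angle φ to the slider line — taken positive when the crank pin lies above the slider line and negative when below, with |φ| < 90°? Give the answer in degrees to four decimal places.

set_geometry: r = 45 mm, L = 240 mm, e = 20 mm; θ ← 0°
rotate_crank_by(+21°): θ ← 0° +21° = 21°
crank pin P = (r cos θ, r sin θ) = (42.011119, 16.126558)
h = r sin θ − e = 16.126558 − 20 = -3.873442
sin φ = h / L = -3.873442 / 240 = -0.01613934
φ = arcsin(-0.01613934) = -0.924756°

-0.9248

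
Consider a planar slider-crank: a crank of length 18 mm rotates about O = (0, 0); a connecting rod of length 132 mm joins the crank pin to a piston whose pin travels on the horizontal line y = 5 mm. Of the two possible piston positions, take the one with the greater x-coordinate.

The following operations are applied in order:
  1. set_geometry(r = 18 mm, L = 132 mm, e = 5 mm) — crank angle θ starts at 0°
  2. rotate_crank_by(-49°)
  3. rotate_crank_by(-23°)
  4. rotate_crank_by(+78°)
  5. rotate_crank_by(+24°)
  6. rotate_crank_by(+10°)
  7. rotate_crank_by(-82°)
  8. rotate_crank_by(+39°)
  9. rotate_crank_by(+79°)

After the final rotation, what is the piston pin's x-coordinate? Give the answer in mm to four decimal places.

135.7647

set_geometry: r = 18 mm, L = 132 mm, e = 5 mm; θ ← 0°
rotate_crank_by(-49°): θ ← 0° -49° = -49°
rotate_crank_by(-23°): θ ← -49° -23° = -72°
rotate_crank_by(+78°): θ ← -72° +78° = 6°
rotate_crank_by(+24°): θ ← 6° +24° = 30°
rotate_crank_by(+10°): θ ← 30° +10° = 40°
rotate_crank_by(-82°): θ ← 40° -82° = -42°
rotate_crank_by(+39°): θ ← -42° +39° = -3°
rotate_crank_by(+79°): θ ← -3° +79° = 76°
crank pin P = (r cos θ, r sin θ) = (4.354594, 17.465323)
h = r sin θ − e = 17.465323 − 5 = 12.465323
x = r cos θ + √(L² − h²) = 4.354594 + √(17424.0 − 155.3843) = 4.354594 + 131.410105 = 135.764699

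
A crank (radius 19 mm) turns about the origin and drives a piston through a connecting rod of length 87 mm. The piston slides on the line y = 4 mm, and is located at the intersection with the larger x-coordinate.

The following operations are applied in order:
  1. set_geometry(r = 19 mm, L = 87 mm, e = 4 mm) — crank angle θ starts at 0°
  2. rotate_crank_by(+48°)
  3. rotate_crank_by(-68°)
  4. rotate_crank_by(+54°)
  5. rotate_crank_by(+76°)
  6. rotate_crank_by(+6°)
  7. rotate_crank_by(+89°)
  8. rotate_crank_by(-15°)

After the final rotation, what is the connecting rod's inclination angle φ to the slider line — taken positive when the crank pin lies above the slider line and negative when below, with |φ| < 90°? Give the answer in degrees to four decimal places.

-4.8128

set_geometry: r = 19 mm, L = 87 mm, e = 4 mm; θ ← 0°
rotate_crank_by(+48°): θ ← 0° +48° = 48°
rotate_crank_by(-68°): θ ← 48° -68° = -20°
rotate_crank_by(+54°): θ ← -20° +54° = 34°
rotate_crank_by(+76°): θ ← 34° +76° = 110°
rotate_crank_by(+6°): θ ← 110° +6° = 116°
rotate_crank_by(+89°): θ ← 116° +89° = 205°
rotate_crank_by(-15°): θ ← 205° -15° = 190°
crank pin P = (r cos θ, r sin θ) = (-18.711347, -3.299315)
h = r sin θ − e = -3.299315 − 4 = -7.299315
sin φ = h / L = -7.299315 / 87 = -0.08390018
φ = arcsin(-0.08390018) = -4.812784°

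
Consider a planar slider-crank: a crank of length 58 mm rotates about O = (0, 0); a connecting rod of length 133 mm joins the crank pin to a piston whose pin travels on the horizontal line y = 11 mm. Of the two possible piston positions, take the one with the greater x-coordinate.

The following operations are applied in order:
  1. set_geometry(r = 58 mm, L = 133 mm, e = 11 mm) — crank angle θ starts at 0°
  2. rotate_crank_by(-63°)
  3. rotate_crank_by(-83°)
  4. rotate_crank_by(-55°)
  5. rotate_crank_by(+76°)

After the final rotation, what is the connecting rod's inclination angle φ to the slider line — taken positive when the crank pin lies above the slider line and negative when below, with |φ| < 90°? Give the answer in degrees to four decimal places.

-26.0995

set_geometry: r = 58 mm, L = 133 mm, e = 11 mm; θ ← 0°
rotate_crank_by(-63°): θ ← 0° -63° = -63°
rotate_crank_by(-83°): θ ← -63° -83° = -146°
rotate_crank_by(-55°): θ ← -146° -55° = -201°
rotate_crank_by(+76°): θ ← -201° +76° = -125°
crank pin P = (r cos θ, r sin θ) = (-33.267433, -47.510819)
h = r sin θ − e = -47.510819 − 11 = -58.510819
sin φ = h / L = -58.510819 / 133 = -0.43993097
φ = arcsin(-0.43993097) = -26.099477°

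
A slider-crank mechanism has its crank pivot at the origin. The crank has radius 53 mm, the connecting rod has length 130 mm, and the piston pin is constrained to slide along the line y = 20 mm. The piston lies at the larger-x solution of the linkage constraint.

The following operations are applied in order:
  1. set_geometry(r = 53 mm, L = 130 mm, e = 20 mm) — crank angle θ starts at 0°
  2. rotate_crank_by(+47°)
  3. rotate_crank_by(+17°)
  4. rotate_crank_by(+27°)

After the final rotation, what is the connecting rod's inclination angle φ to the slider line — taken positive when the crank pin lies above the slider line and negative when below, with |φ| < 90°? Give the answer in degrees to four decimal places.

14.7015

set_geometry: r = 53 mm, L = 130 mm, e = 20 mm; θ ← 0°
rotate_crank_by(+47°): θ ← 0° +47° = 47°
rotate_crank_by(+17°): θ ← 47° +17° = 64°
rotate_crank_by(+27°): θ ← 64° +27° = 91°
crank pin P = (r cos θ, r sin θ) = (-0.924978, 52.991928)
h = r sin θ − e = 52.991928 − 20 = 32.991928
sin φ = h / L = 32.991928 / 130 = 0.25378406
φ = arcsin(0.25378406) = 14.701547°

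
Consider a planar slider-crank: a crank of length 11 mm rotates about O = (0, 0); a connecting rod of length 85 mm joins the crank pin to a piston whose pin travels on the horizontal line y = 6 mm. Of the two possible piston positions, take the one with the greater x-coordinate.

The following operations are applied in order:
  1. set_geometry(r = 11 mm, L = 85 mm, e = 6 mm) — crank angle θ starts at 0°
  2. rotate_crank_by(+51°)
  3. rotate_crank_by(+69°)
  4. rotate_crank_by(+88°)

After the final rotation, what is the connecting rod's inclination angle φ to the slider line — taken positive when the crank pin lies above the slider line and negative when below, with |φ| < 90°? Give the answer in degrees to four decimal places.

-7.5472

set_geometry: r = 11 mm, L = 85 mm, e = 6 mm; θ ← 0°
rotate_crank_by(+51°): θ ← 0° +51° = 51°
rotate_crank_by(+69°): θ ← 51° +69° = 120°
rotate_crank_by(+88°): θ ← 120° +88° = 208°
crank pin P = (r cos θ, r sin θ) = (-9.712424, -5.164187)
h = r sin θ − e = -5.164187 − 6 = -11.164187
sin φ = h / L = -11.164187 / 85 = -0.13134338
φ = arcsin(-0.13134338) = -7.547228°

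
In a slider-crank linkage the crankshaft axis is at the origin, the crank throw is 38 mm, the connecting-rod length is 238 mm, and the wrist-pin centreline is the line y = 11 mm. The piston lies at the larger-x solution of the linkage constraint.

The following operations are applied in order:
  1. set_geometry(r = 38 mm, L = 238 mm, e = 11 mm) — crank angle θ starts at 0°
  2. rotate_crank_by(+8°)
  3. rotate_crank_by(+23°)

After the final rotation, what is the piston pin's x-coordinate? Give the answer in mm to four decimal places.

set_geometry: r = 38 mm, L = 238 mm, e = 11 mm; θ ← 0°
rotate_crank_by(+8°): θ ← 0° +8° = 8°
rotate_crank_by(+23°): θ ← 8° +23° = 31°
crank pin P = (r cos θ, r sin θ) = (32.572357, 19.571447)
h = r sin θ − e = 19.571447 − 11 = 8.571447
x = r cos θ + √(L² − h²) = 32.572357 + √(56644.0 − 73.4697) = 32.572357 + 237.845602 = 270.417959

270.4180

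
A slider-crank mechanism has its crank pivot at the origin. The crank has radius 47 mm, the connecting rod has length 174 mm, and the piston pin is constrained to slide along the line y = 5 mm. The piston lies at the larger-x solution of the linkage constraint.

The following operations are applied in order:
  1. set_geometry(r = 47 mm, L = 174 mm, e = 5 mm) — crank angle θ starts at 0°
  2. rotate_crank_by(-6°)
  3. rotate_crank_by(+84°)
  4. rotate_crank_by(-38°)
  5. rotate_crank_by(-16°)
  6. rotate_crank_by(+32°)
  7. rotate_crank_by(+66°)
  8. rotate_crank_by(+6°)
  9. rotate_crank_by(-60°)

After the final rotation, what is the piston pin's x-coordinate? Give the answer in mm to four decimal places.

187.2761

set_geometry: r = 47 mm, L = 174 mm, e = 5 mm; θ ← 0°
rotate_crank_by(-6°): θ ← 0° -6° = -6°
rotate_crank_by(+84°): θ ← -6° +84° = 78°
rotate_crank_by(-38°): θ ← 78° -38° = 40°
rotate_crank_by(-16°): θ ← 40° -16° = 24°
rotate_crank_by(+32°): θ ← 24° +32° = 56°
rotate_crank_by(+66°): θ ← 56° +66° = 122°
rotate_crank_by(+6°): θ ← 122° +6° = 128°
rotate_crank_by(-60°): θ ← 128° -60° = 68°
crank pin P = (r cos θ, r sin θ) = (17.606510, 43.577641)
h = r sin θ − e = 43.577641 − 5 = 38.577641
x = r cos θ + √(L² − h²) = 17.606510 + √(30276.0 − 1488.2344) = 17.606510 + 169.669578 = 187.276088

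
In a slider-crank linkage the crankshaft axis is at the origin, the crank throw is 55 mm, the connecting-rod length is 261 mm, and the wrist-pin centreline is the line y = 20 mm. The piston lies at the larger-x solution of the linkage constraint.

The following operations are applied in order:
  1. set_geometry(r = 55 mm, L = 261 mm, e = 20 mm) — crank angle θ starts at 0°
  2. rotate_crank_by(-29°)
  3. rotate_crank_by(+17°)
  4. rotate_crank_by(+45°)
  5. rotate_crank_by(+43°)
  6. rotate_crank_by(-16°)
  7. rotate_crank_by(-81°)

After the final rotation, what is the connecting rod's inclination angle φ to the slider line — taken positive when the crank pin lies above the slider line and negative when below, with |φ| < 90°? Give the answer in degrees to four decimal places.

set_geometry: r = 55 mm, L = 261 mm, e = 20 mm; θ ← 0°
rotate_crank_by(-29°): θ ← 0° -29° = -29°
rotate_crank_by(+17°): θ ← -29° +17° = -12°
rotate_crank_by(+45°): θ ← -12° +45° = 33°
rotate_crank_by(+43°): θ ← 33° +43° = 76°
rotate_crank_by(-16°): θ ← 76° -16° = 60°
rotate_crank_by(-81°): θ ← 60° -81° = -21°
crank pin P = (r cos θ, r sin θ) = (51.346923, -19.710237)
h = r sin θ − e = -19.710237 − 20 = -39.710237
sin φ = h / L = -39.710237 / 261 = -0.15214650
φ = arcsin(-0.15214650) = -8.751340°

-8.7513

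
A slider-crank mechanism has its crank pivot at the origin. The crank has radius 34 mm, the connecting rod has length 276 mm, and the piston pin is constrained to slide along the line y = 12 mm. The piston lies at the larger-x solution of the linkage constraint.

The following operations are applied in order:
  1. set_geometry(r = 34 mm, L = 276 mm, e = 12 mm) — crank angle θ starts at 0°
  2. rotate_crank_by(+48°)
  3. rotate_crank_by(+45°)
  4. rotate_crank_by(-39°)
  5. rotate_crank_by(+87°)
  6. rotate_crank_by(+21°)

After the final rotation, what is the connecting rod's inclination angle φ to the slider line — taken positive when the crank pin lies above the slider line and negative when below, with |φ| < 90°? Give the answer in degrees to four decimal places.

-0.3100

set_geometry: r = 34 mm, L = 276 mm, e = 12 mm; θ ← 0°
rotate_crank_by(+48°): θ ← 0° +48° = 48°
rotate_crank_by(+45°): θ ← 48° +45° = 93°
rotate_crank_by(-39°): θ ← 93° -39° = 54°
rotate_crank_by(+87°): θ ← 54° +87° = 141°
rotate_crank_by(+21°): θ ← 141° +21° = 162°
crank pin P = (r cos θ, r sin θ) = (-32.335922, 10.506578)
h = r sin θ − e = 10.506578 − 12 = -1.493422
sin φ = h / L = -1.493422 / 276 = -0.00541095
φ = arcsin(-0.00541095) = -0.310026°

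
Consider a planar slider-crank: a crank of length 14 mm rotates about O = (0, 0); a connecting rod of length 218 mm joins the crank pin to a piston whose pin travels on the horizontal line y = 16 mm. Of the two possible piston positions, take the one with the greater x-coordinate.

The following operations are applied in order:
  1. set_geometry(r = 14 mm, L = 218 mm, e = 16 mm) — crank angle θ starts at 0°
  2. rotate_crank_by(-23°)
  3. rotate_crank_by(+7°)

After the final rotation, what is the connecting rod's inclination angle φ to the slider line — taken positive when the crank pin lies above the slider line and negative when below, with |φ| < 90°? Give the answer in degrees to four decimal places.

set_geometry: r = 14 mm, L = 218 mm, e = 16 mm; θ ← 0°
rotate_crank_by(-23°): θ ← 0° -23° = -23°
rotate_crank_by(+7°): θ ← -23° +7° = -16°
crank pin P = (r cos θ, r sin θ) = (13.457664, -3.858923)
h = r sin θ − e = -3.858923 − 16 = -19.858923
sin φ = h / L = -19.858923 / 218 = -0.09109598
φ = arcsin(-0.09109598) = -5.226661°

-5.2267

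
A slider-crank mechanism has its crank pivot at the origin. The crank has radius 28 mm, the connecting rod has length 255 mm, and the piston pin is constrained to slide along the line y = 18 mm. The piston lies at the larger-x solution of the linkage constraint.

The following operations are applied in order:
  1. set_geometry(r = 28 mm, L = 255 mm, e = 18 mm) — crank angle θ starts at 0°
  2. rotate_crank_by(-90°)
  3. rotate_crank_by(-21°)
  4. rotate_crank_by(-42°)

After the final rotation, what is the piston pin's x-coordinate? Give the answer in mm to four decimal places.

228.1956

set_geometry: r = 28 mm, L = 255 mm, e = 18 mm; θ ← 0°
rotate_crank_by(-90°): θ ← 0° -90° = -90°
rotate_crank_by(-21°): θ ← -90° -21° = -111°
rotate_crank_by(-42°): θ ← -111° -42° = -153°
crank pin P = (r cos θ, r sin θ) = (-24.948183, -12.711734)
h = r sin θ − e = -12.711734 − 18 = -30.711734
x = r cos θ + √(L² − h²) = -24.948183 + √(65025.0 − 943.2106) = -24.948183 + 253.143812 = 228.195629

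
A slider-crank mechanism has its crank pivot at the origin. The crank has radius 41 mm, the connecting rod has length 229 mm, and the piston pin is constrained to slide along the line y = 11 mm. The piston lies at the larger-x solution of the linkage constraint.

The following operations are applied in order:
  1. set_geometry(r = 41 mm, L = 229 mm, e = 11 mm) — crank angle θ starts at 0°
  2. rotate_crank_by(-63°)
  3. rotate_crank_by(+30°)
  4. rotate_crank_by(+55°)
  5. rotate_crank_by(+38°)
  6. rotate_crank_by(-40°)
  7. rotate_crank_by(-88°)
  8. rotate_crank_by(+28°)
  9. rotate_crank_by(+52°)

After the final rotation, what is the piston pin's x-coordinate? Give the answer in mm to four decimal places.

269.0907

set_geometry: r = 41 mm, L = 229 mm, e = 11 mm; θ ← 0°
rotate_crank_by(-63°): θ ← 0° -63° = -63°
rotate_crank_by(+30°): θ ← -63° +30° = -33°
rotate_crank_by(+55°): θ ← -33° +55° = 22°
rotate_crank_by(+38°): θ ← 22° +38° = 60°
rotate_crank_by(-40°): θ ← 60° -40° = 20°
rotate_crank_by(-88°): θ ← 20° -88° = -68°
rotate_crank_by(+28°): θ ← -68° +28° = -40°
rotate_crank_by(+52°): θ ← -40° +52° = 12°
crank pin P = (r cos θ, r sin θ) = (40.104052, 8.524379)
h = r sin θ − e = 8.524379 − 11 = -2.475621
x = r cos θ + √(L² − h²) = 40.104052 + √(52441.0 − 6.1287) = 40.104052 + 228.986618 = 269.090670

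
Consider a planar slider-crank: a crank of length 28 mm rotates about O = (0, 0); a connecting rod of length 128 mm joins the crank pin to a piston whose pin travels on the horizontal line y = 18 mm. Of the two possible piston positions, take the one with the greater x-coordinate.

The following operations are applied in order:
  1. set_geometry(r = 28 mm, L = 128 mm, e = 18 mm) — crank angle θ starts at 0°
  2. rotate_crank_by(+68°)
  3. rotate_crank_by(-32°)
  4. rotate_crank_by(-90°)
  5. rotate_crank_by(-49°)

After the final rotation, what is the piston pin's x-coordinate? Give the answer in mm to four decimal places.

113.4240

set_geometry: r = 28 mm, L = 128 mm, e = 18 mm; θ ← 0°
rotate_crank_by(+68°): θ ← 0° +68° = 68°
rotate_crank_by(-32°): θ ← 68° -32° = 36°
rotate_crank_by(-90°): θ ← 36° -90° = -54°
rotate_crank_by(-49°): θ ← -54° -49° = -103°
crank pin P = (r cos θ, r sin θ) = (-6.298630, -27.282362)
h = r sin θ − e = -27.282362 − 18 = -45.282362
x = r cos θ + √(L² − h²) = -6.298630 + √(16384.0 − 2050.4923) = -6.298630 + 119.722628 = 113.423999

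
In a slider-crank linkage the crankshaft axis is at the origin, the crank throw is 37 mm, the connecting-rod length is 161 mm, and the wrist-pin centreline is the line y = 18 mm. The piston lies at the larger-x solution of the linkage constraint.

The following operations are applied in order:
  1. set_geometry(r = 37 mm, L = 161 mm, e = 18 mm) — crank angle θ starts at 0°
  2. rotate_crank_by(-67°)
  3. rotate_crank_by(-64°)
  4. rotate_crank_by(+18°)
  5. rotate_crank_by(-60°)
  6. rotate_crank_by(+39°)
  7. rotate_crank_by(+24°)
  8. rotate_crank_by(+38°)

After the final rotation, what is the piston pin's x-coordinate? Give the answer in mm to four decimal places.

163.3939

set_geometry: r = 37 mm, L = 161 mm, e = 18 mm; θ ← 0°
rotate_crank_by(-67°): θ ← 0° -67° = -67°
rotate_crank_by(-64°): θ ← -67° -64° = -131°
rotate_crank_by(+18°): θ ← -131° +18° = -113°
rotate_crank_by(-60°): θ ← -113° -60° = -173°
rotate_crank_by(+39°): θ ← -173° +39° = -134°
rotate_crank_by(+24°): θ ← -134° +24° = -110°
rotate_crank_by(+38°): θ ← -110° +38° = -72°
crank pin P = (r cos θ, r sin θ) = (11.433629, -35.189091)
h = r sin θ − e = -35.189091 − 18 = -53.189091
x = r cos θ + √(L² − h²) = 11.433629 + √(25921.0 − 2829.0794) = 11.433629 + 151.960260 = 163.393889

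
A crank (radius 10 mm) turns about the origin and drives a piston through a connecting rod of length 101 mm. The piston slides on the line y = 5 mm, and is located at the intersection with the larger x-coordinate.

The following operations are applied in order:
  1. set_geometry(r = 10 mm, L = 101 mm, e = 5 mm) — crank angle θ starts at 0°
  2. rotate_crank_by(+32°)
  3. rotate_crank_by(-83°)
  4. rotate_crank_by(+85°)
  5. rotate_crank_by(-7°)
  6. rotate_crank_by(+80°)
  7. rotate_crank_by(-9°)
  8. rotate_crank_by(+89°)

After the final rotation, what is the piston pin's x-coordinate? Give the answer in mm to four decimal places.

set_geometry: r = 10 mm, L = 101 mm, e = 5 mm; θ ← 0°
rotate_crank_by(+32°): θ ← 0° +32° = 32°
rotate_crank_by(-83°): θ ← 32° -83° = -51°
rotate_crank_by(+85°): θ ← -51° +85° = 34°
rotate_crank_by(-7°): θ ← 34° -7° = 27°
rotate_crank_by(+80°): θ ← 27° +80° = 107°
rotate_crank_by(-9°): θ ← 107° -9° = 98°
rotate_crank_by(+89°): θ ← 98° +89° = 187°
crank pin P = (r cos θ, r sin θ) = (-9.925462, -1.218693)
h = r sin θ − e = -1.218693 − 5 = -6.218693
x = r cos θ + √(L² − h²) = -9.925462 + √(10201.0 − 38.6721) = -9.925462 + 100.808372 = 90.882910

90.8829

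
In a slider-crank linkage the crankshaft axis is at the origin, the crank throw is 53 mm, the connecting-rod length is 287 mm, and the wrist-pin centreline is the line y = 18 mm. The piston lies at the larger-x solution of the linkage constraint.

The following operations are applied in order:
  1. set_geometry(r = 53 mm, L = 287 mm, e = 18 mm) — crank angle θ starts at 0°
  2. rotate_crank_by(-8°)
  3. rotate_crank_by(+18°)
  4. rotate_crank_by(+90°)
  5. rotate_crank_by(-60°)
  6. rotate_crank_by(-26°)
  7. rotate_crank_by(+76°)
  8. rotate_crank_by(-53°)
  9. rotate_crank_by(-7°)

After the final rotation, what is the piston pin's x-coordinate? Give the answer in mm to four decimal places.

set_geometry: r = 53 mm, L = 287 mm, e = 18 mm; θ ← 0°
rotate_crank_by(-8°): θ ← 0° -8° = -8°
rotate_crank_by(+18°): θ ← -8° +18° = 10°
rotate_crank_by(+90°): θ ← 10° +90° = 100°
rotate_crank_by(-60°): θ ← 100° -60° = 40°
rotate_crank_by(-26°): θ ← 40° -26° = 14°
rotate_crank_by(+76°): θ ← 14° +76° = 90°
rotate_crank_by(-53°): θ ← 90° -53° = 37°
rotate_crank_by(-7°): θ ← 37° -7° = 30°
crank pin P = (r cos θ, r sin θ) = (45.899346, 26.500000)
h = r sin θ − e = 26.500000 − 18 = 8.500000
x = r cos θ + √(L² − h²) = 45.899346 + √(82369.0 − 72.2500) = 45.899346 + 286.874101 = 332.773448

332.7734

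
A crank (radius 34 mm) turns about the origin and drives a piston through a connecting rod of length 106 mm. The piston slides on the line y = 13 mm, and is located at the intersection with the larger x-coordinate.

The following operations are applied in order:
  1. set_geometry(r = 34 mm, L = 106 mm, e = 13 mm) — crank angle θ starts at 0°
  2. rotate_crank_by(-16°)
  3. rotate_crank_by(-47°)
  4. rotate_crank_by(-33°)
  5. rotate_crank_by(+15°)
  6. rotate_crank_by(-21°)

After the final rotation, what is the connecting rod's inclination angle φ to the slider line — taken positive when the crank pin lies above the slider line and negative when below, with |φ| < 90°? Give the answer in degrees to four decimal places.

-25.8736

set_geometry: r = 34 mm, L = 106 mm, e = 13 mm; θ ← 0°
rotate_crank_by(-16°): θ ← 0° -16° = -16°
rotate_crank_by(-47°): θ ← -16° -47° = -63°
rotate_crank_by(-33°): θ ← -63° -33° = -96°
rotate_crank_by(+15°): θ ← -96° +15° = -81°
rotate_crank_by(-21°): θ ← -81° -21° = -102°
crank pin P = (r cos θ, r sin θ) = (-7.068997, -33.257018)
h = r sin θ − e = -33.257018 − 13 = -46.257018
sin φ = h / L = -46.257018 / 106 = -0.43638697
φ = arcsin(-0.43638697) = -25.873582°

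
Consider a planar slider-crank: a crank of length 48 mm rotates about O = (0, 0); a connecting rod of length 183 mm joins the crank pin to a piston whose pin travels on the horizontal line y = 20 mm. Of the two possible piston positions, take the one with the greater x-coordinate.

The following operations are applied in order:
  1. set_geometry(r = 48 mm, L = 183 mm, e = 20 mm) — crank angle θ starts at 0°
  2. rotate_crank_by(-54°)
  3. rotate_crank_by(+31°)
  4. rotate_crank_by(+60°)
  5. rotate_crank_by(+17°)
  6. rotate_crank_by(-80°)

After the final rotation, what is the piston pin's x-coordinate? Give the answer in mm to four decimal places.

221.4805

set_geometry: r = 48 mm, L = 183 mm, e = 20 mm; θ ← 0°
rotate_crank_by(-54°): θ ← 0° -54° = -54°
rotate_crank_by(+31°): θ ← -54° +31° = -23°
rotate_crank_by(+60°): θ ← -23° +60° = 37°
rotate_crank_by(+17°): θ ← 37° +17° = 54°
rotate_crank_by(-80°): θ ← 54° -80° = -26°
crank pin P = (r cos θ, r sin θ) = (43.142114, -21.041815)
h = r sin θ − e = -21.041815 − 20 = -41.041815
x = r cos θ + √(L² − h²) = 43.142114 + √(33489.0 − 1684.4306) = 43.142114 + 178.338357 = 221.480471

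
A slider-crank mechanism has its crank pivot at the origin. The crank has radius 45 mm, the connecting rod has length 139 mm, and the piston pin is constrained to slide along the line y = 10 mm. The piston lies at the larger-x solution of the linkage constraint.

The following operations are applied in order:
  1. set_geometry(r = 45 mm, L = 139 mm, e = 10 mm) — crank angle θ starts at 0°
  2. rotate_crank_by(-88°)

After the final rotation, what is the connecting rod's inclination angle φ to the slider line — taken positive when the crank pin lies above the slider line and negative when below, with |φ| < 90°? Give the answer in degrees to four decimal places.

-23.2963

set_geometry: r = 45 mm, L = 139 mm, e = 10 mm; θ ← 0°
rotate_crank_by(-88°): θ ← 0° -88° = -88°
crank pin P = (r cos θ, r sin θ) = (1.570477, -44.972587)
h = r sin θ − e = -44.972587 − 10 = -54.972587
sin φ = h / L = -54.972587 / 139 = -0.39548624
φ = arcsin(-0.39548624) = -23.296303°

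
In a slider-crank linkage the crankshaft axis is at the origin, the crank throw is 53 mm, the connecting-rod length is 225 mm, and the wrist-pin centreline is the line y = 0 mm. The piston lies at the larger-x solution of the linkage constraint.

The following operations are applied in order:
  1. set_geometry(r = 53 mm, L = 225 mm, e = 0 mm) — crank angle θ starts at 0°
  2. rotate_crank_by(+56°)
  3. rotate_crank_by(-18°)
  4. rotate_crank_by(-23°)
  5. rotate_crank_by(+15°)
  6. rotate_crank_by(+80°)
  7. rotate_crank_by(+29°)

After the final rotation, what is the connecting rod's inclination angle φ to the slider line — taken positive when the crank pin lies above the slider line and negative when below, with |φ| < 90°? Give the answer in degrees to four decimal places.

8.8900

set_geometry: r = 53 mm, L = 225 mm, e = 0 mm; θ ← 0°
rotate_crank_by(+56°): θ ← 0° +56° = 56°
rotate_crank_by(-18°): θ ← 56° -18° = 38°
rotate_crank_by(-23°): θ ← 38° -23° = 15°
rotate_crank_by(+15°): θ ← 15° +15° = 30°
rotate_crank_by(+80°): θ ← 30° +80° = 110°
rotate_crank_by(+29°): θ ← 110° +29° = 139°
crank pin P = (r cos θ, r sin θ) = (-39.999608, 34.771129)
h = r sin θ − e = 34.771129 − 0 = 34.771129
sin φ = h / L = 34.771129 / 225 = 0.15453835
φ = arcsin(0.15453835) = 8.890023°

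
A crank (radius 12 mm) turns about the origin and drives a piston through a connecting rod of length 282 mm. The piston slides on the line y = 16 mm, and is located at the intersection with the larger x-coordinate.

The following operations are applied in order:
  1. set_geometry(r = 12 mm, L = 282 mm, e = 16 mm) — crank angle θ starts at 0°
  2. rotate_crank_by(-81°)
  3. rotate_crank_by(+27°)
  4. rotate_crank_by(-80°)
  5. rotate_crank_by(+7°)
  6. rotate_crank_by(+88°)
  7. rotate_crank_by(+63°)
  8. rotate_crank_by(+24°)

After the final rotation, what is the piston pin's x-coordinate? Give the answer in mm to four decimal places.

289.9406

set_geometry: r = 12 mm, L = 282 mm, e = 16 mm; θ ← 0°
rotate_crank_by(-81°): θ ← 0° -81° = -81°
rotate_crank_by(+27°): θ ← -81° +27° = -54°
rotate_crank_by(-80°): θ ← -54° -80° = -134°
rotate_crank_by(+7°): θ ← -134° +7° = -127°
rotate_crank_by(+88°): θ ← -127° +88° = -39°
rotate_crank_by(+63°): θ ← -39° +63° = 24°
rotate_crank_by(+24°): θ ← 24° +24° = 48°
crank pin P = (r cos θ, r sin θ) = (8.029567, 8.917738)
h = r sin θ − e = 8.917738 − 16 = -7.082262
x = r cos θ + √(L² − h²) = 8.029567 + √(79524.0 − 50.1584) = 8.029567 + 281.911053 = 289.940620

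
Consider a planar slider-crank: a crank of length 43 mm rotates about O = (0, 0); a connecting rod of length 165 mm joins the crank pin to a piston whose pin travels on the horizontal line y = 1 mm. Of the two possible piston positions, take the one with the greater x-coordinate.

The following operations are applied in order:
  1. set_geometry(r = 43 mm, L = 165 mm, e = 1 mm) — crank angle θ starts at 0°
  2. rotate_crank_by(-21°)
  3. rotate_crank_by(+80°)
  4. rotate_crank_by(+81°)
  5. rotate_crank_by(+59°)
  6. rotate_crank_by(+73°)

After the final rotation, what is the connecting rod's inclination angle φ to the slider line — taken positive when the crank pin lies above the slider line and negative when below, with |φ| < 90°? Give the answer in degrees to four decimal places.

-15.4566

set_geometry: r = 43 mm, L = 165 mm, e = 1 mm; θ ← 0°
rotate_crank_by(-21°): θ ← 0° -21° = -21°
rotate_crank_by(+80°): θ ← -21° +80° = 59°
rotate_crank_by(+81°): θ ← 59° +81° = 140°
rotate_crank_by(+59°): θ ← 140° +59° = 199°
rotate_crank_by(+73°): θ ← 199° +73° = 272°
crank pin P = (r cos θ, r sin θ) = (1.500678, -42.973806)
h = r sin θ − e = -42.973806 − 1 = -43.973806
sin φ = h / L = -43.973806 / 165 = -0.26650791
φ = arcsin(-0.26650791) = -15.456572°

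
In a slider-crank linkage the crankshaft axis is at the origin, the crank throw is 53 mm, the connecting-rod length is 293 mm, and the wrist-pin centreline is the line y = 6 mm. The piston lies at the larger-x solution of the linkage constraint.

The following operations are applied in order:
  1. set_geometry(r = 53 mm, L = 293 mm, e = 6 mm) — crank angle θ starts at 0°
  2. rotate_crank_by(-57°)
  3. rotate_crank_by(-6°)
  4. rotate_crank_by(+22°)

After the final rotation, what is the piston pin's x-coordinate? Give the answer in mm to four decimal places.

set_geometry: r = 53 mm, L = 293 mm, e = 6 mm; θ ← 0°
rotate_crank_by(-57°): θ ← 0° -57° = -57°
rotate_crank_by(-6°): θ ← -57° -6° = -63°
rotate_crank_by(+22°): θ ← -63° +22° = -41°
crank pin P = (r cos θ, r sin θ) = (39.999608, -34.771129)
h = r sin θ − e = -34.771129 − 6 = -40.771129
x = r cos θ + √(L² − h²) = 39.999608 + √(85849.0 − 1662.2849) = 39.999608 + 290.149470 = 330.149078

330.1491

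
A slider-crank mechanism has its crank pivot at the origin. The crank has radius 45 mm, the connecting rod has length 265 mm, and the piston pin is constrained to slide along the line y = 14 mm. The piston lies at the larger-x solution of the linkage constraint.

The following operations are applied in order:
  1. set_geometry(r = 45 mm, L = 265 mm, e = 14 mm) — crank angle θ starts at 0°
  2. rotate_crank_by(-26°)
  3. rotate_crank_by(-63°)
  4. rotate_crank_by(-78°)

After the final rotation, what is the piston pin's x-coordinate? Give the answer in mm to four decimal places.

set_geometry: r = 45 mm, L = 265 mm, e = 14 mm; θ ← 0°
rotate_crank_by(-26°): θ ← 0° -26° = -26°
rotate_crank_by(-63°): θ ← -26° -63° = -89°
rotate_crank_by(-78°): θ ← -89° -78° = -167°
crank pin P = (r cos θ, r sin θ) = (-43.846653, -10.122797)
h = r sin θ − e = -10.122797 − 14 = -24.122797
x = r cos θ + √(L² − h²) = -43.846653 + √(70225.0 − 581.9094) = -43.846653 + 263.899774 = 220.053121

220.0531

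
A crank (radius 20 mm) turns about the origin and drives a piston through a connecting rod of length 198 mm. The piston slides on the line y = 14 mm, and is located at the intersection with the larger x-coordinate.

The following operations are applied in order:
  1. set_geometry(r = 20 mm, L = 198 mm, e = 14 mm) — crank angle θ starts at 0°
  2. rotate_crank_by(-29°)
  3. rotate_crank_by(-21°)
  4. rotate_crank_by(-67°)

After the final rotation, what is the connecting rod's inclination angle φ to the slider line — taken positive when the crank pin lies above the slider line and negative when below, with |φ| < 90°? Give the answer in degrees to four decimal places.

-9.2480

set_geometry: r = 20 mm, L = 198 mm, e = 14 mm; θ ← 0°
rotate_crank_by(-29°): θ ← 0° -29° = -29°
rotate_crank_by(-21°): θ ← -29° -21° = -50°
rotate_crank_by(-67°): θ ← -50° -67° = -117°
crank pin P = (r cos θ, r sin θ) = (-9.079810, -17.820130)
h = r sin θ − e = -17.820130 − 14 = -31.820130
sin φ = h / L = -31.820130 / 198 = -0.16070773
φ = arcsin(-0.16070773) = -9.247978°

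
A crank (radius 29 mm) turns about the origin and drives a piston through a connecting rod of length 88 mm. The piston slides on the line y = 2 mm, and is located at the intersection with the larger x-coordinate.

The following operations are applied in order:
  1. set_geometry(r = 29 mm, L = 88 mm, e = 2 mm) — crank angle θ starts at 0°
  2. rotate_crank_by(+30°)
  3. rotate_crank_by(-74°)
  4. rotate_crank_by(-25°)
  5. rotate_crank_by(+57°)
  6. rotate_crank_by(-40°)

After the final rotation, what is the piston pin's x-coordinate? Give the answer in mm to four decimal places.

set_geometry: r = 29 mm, L = 88 mm, e = 2 mm; θ ← 0°
rotate_crank_by(+30°): θ ← 0° +30° = 30°
rotate_crank_by(-74°): θ ← 30° -74° = -44°
rotate_crank_by(-25°): θ ← -44° -25° = -69°
rotate_crank_by(+57°): θ ← -69° +57° = -12°
rotate_crank_by(-40°): θ ← -12° -40° = -52°
crank pin P = (r cos θ, r sin θ) = (17.854183, -22.852312)
h = r sin θ − e = -22.852312 − 2 = -24.852312
x = r cos θ + √(L² − h²) = 17.854183 + √(7744.0 − 617.6374) = 17.854183 + 84.417786 = 102.271969

102.2720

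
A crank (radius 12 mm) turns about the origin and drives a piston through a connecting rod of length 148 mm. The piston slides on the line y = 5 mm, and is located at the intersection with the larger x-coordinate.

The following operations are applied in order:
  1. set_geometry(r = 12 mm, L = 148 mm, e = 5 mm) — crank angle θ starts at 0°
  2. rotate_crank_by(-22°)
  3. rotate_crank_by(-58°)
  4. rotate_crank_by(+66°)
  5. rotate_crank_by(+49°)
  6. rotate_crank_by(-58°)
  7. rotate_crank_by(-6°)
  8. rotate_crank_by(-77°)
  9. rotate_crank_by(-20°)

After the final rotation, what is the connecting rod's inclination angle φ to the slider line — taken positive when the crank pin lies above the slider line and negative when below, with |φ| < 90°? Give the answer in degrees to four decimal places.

-5.7035

set_geometry: r = 12 mm, L = 148 mm, e = 5 mm; θ ← 0°
rotate_crank_by(-22°): θ ← 0° -22° = -22°
rotate_crank_by(-58°): θ ← -22° -58° = -80°
rotate_crank_by(+66°): θ ← -80° +66° = -14°
rotate_crank_by(+49°): θ ← -14° +49° = 35°
rotate_crank_by(-58°): θ ← 35° -58° = -23°
rotate_crank_by(-6°): θ ← -23° -6° = -29°
rotate_crank_by(-77°): θ ← -29° -77° = -106°
rotate_crank_by(-20°): θ ← -106° -20° = -126°
crank pin P = (r cos θ, r sin θ) = (-7.053423, -9.708204)
h = r sin θ − e = -9.708204 − 5 = -14.708204
sin φ = h / L = -14.708204 / 148 = -0.09937976
φ = arcsin(-0.09937976) = -5.703455°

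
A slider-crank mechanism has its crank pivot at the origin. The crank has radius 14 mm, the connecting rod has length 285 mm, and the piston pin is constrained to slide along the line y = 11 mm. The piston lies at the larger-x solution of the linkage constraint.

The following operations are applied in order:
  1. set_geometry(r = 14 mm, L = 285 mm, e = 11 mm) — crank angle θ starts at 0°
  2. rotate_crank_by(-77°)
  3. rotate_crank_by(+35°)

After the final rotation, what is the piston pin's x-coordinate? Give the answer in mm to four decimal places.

294.6753

set_geometry: r = 14 mm, L = 285 mm, e = 11 mm; θ ← 0°
rotate_crank_by(-77°): θ ← 0° -77° = -77°
rotate_crank_by(+35°): θ ← -77° +35° = -42°
crank pin P = (r cos θ, r sin θ) = (10.404028, -9.367828)
h = r sin θ − e = -9.367828 − 11 = -20.367828
x = r cos θ + √(L² − h²) = 10.404028 + √(81225.0 − 414.8484) = 10.404028 + 284.271264 = 294.675292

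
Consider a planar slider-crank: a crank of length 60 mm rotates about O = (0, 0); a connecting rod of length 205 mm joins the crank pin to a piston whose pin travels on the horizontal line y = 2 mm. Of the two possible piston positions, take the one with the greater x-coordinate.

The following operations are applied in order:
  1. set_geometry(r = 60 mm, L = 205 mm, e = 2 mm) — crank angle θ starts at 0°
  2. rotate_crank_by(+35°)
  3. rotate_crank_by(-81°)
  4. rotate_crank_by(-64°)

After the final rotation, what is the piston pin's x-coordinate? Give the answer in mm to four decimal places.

set_geometry: r = 60 mm, L = 205 mm, e = 2 mm; θ ← 0°
rotate_crank_by(+35°): θ ← 0° +35° = 35°
rotate_crank_by(-81°): θ ← 35° -81° = -46°
rotate_crank_by(-64°): θ ← -46° -64° = -110°
crank pin P = (r cos θ, r sin θ) = (-20.521209, -56.381557)
h = r sin θ − e = -56.381557 − 2 = -58.381557
x = r cos θ + √(L² − h²) = -20.521209 + √(42025.0 − 3408.4062) = -20.521209 + 196.511053 = 175.989844

175.9898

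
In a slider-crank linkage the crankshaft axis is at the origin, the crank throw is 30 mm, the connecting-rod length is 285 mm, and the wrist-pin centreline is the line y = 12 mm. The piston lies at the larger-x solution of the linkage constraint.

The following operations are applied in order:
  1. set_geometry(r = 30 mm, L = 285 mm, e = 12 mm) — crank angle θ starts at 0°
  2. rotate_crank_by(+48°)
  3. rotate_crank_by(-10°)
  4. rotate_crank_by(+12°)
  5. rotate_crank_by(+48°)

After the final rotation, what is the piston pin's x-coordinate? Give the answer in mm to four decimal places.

280.2741

set_geometry: r = 30 mm, L = 285 mm, e = 12 mm; θ ← 0°
rotate_crank_by(+48°): θ ← 0° +48° = 48°
rotate_crank_by(-10°): θ ← 48° -10° = 38°
rotate_crank_by(+12°): θ ← 38° +12° = 50°
rotate_crank_by(+48°): θ ← 50° +48° = 98°
crank pin P = (r cos θ, r sin θ) = (-4.175193, 29.708042)
h = r sin θ − e = 29.708042 − 12 = 17.708042
x = r cos θ + √(L² − h²) = -4.175193 + √(81225.0 − 313.5748) = -4.175193 + 284.449337 = 280.274144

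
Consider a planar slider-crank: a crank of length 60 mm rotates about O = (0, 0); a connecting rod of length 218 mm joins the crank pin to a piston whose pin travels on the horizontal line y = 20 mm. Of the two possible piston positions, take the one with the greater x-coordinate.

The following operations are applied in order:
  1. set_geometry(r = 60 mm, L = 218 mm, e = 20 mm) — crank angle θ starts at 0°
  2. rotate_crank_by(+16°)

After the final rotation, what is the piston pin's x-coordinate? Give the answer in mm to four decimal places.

set_geometry: r = 60 mm, L = 218 mm, e = 20 mm; θ ← 0°
rotate_crank_by(+16°): θ ← 0° +16° = 16°
crank pin P = (r cos θ, r sin θ) = (57.675702, 16.538241)
h = r sin θ − e = 16.538241 − 20 = -3.461759
x = r cos θ + √(L² − h²) = 57.675702 + √(47524.0 − 11.9838) = 57.675702 + 217.972513 = 275.648214

275.6482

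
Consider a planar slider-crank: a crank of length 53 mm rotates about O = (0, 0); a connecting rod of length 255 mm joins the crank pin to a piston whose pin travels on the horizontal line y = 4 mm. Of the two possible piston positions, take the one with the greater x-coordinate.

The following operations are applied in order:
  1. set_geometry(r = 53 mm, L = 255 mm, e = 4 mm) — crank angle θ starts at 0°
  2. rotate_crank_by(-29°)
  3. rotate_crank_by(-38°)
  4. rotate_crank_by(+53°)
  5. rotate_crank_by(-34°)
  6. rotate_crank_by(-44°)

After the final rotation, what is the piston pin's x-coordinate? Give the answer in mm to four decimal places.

set_geometry: r = 53 mm, L = 255 mm, e = 4 mm; θ ← 0°
rotate_crank_by(-29°): θ ← 0° -29° = -29°
rotate_crank_by(-38°): θ ← -29° -38° = -67°
rotate_crank_by(+53°): θ ← -67° +53° = -14°
rotate_crank_by(-34°): θ ← -14° -34° = -48°
rotate_crank_by(-44°): θ ← -48° -44° = -92°
crank pin P = (r cos θ, r sin θ) = (-1.849673, -52.967714)
h = r sin θ − e = -52.967714 − 4 = -56.967714
x = r cos θ + √(L² − h²) = -1.849673 + √(65025.0 − 3245.3204) = -1.849673 + 248.555184 = 246.705511

246.7055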